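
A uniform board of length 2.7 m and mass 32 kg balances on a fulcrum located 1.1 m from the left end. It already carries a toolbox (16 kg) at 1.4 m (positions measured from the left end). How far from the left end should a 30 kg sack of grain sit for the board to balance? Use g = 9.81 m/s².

x ≈ 0.673 m from the left end

Take moments about the fulcrum (at 1.1 m from the left end).
Beam weight: 32 × 9.81 = 313.9 N down at 1.35 m → arm 0.25 m, τ = 313.9 × 0.25 = 78.47 N·m clockwise.
Toolbox: 16 × 9.81 = 157 N down at 1.4 m → arm 0.3 m, τ = 157 × 0.3 = 47.1 N·m clockwise.
Net moment of existing loads = 125.6 N·m clockwise.
The sack of grain weighs 30 × 9.81 = 294.3 N and must supply an equal counterclockwise moment, so its lever arm about the fulcrum is 125.6 / 294.3 = 0.427 m.
That puts it at 1.1 − 0.427 = 0.673 m from the left end.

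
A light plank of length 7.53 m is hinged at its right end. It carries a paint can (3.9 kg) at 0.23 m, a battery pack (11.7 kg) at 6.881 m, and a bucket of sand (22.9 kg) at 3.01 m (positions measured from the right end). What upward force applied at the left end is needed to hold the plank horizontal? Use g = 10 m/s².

Taking torques about the right end:
Paint can: 3.9 × 10 = 39 N down at 0.23 m → arm 0.23 m, τ = 39 × 0.23 = 8.97 N·m counterclockwise.
Battery pack: 11.7 × 10 = 117 N down at 6.881 m → arm 6.881 m, τ = 117 × 6.881 = 805.1 N·m counterclockwise.
Bucket of sand: 22.9 × 10 = 229 N down at 3.01 m → arm 3.01 m, τ = 229 × 3.01 = 689.3 N·m counterclockwise.
Net moment of the loads = 1503 N·m counterclockwise.
The upward force F acts at the left end, arm 7.53 m, giving F × 7.53 clockwise.
Στ = 0 ⇒ F × 7.53 = 1503 ⇒ F = 1503 / 7.53 = 200 N.

F ≈ 200 N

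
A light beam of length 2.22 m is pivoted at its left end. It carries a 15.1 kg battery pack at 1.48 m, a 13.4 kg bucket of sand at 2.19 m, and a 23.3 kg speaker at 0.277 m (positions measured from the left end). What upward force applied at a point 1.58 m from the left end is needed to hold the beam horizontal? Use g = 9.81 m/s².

F ≈ 361 N

Taking torques about the left end:
Battery pack: 15.1 × 9.81 = 148.1 N down at 1.48 m → arm 1.48 m, τ = 148.1 × 1.48 = 219.2 N·m clockwise.
Bucket of sand: 13.4 × 9.81 = 131.5 N down at 2.19 m → arm 2.19 m, τ = 131.5 × 2.19 = 288 N·m clockwise.
Speaker: 23.3 × 9.81 = 228.6 N down at 0.277 m → arm 0.277 m, τ = 228.6 × 0.277 = 63.32 N·m clockwise.
Net moment of the loads = 570.5 N·m clockwise.
The upward force F acts at a point 1.58 m from the left end, arm 1.58 m, giving F × 1.58 counterclockwise.
For rotational equilibrium, F × 1.58 = 570.5, so F = 570.5 / 1.58 = 361 N.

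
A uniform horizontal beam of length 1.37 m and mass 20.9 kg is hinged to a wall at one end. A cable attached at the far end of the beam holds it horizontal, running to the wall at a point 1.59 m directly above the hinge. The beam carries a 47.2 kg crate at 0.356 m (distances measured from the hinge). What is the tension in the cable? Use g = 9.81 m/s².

Sum moments about the hinge (the unknown hinge reaction has zero arm there).
Beam weight: 20.9 × 9.81 = 205 N down at 0.685 m → arm 0.685 m, τ = 205 × 0.685 = 140.4 N·m clockwise.
Crate: 47.2 × 9.81 = 463 N down at 0.356 m → arm 0.356 m, τ = 463 × 0.356 = 164.8 N·m clockwise.
Total clockwise load moment = 305.2 N·m.
The cable tension T acts at 1.37 m; only its component perpendicular to the beam, T sinθ, produces torque. sinθ = h/√(h²+d²) = 1.59/√(1.59²+1.37²) = 0.7576.
For rotational equilibrium, T × 1.37 × 0.7576 = 305.2, so T = 305.2 / 1.038 = 294 N.

T ≈ 294 N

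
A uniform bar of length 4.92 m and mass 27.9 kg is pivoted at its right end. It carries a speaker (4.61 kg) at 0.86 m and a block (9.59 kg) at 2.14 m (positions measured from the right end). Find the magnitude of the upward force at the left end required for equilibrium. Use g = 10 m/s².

F ≈ 189 N

Sum moments about the right end (the unknown pivot reaction has zero arm there).
Beam weight: 27.9 × 10 = 279 N down at 2.46 m → arm 2.46 m, τ = 279 × 2.46 = 686.3 N·m counterclockwise.
Speaker: 4.61 × 10 = 46.1 N down at 0.86 m → arm 0.86 m, τ = 46.1 × 0.86 = 39.65 N·m counterclockwise.
Block: 9.59 × 10 = 95.9 N down at 2.14 m → arm 2.14 m, τ = 95.9 × 2.14 = 205.2 N·m counterclockwise.
Net moment of the loads = 931.1 N·m counterclockwise.
The upward force F acts at the left end, arm 4.92 m, giving F × 4.92 clockwise.
For rotational equilibrium, F × 4.92 = 931.1, so F = 931.1 / 4.92 = 189 N.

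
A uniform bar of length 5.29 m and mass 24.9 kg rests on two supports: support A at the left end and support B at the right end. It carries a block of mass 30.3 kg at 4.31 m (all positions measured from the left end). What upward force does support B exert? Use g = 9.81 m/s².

Choose support A as the axis so its reaction then has zero moment arm.
Beam weight: 24.9 × 9.81 = 244.3 N down at 2.645 m → arm 2.645 m, τ = 244.3 × 2.645 = 646.2 N·m clockwise.
Block: 30.3 × 9.81 = 297.2 N down at 4.31 m → arm 4.31 m, τ = 297.2 × 4.31 = 1281 N·m clockwise.
Net load moment about support A = 1927 N·m clockwise.
Reaction R at support B is upward at 5.29 m, arm 5.29 m → moment R × 5.29 counterclockwise.
Στ = 0 ⇒ R × 5.29 = 1927 ⇒ R = 364 N.

R_B ≈ 364 N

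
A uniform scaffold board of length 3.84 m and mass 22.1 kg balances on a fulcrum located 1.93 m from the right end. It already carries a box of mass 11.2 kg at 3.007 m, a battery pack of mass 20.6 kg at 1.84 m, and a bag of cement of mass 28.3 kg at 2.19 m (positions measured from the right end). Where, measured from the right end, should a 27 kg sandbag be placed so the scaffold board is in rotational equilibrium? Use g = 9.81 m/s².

x ≈ 1.29 m from the right end

Taking torques about the fulcrum (at 1.93 m from the right end):
Beam weight: 22.1 × 9.81 = 216.8 N down at 1.92 m → arm 0.01 m, τ = 216.8 × 0.01 = 2.168 N·m clockwise.
Box: 11.2 × 9.81 = 109.9 N down at 3.007 m → arm 1.077 m, τ = 109.9 × 1.077 = 118.4 N·m counterclockwise.
Battery pack: 20.6 × 9.81 = 202.1 N down at 1.84 m → arm 0.09 m, τ = 202.1 × 0.09 = 18.19 N·m clockwise.
Bag of cement: 28.3 × 9.81 = 277.6 N down at 2.19 m → arm 0.26 m, τ = 277.6 × 0.26 = 72.18 N·m counterclockwise.
Net moment of existing loads = 170.2 N·m counterclockwise.
The sandbag weighs 27 × 9.81 = 264.9 N and must supply an equal clockwise moment, so its lever arm about the fulcrum is 170.2 / 264.9 = 0.643 m.
That puts it at 1.93 − 0.643 = 1.29 m from the right end.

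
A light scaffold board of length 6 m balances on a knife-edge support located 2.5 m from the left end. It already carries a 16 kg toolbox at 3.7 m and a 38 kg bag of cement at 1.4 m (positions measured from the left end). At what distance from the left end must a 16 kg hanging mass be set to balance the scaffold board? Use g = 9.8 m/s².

x ≈ 3.91 m from the left end

Sum moments about the knife-edge support (at 2.5 m from the left end) (the support reaction has zero arm there).
Toolbox: 16 × 9.8 = 156.8 N down at 3.7 m → arm 1.2 m, τ = 156.8 × 1.2 = 188.2 N·m clockwise.
Bag of cement: 38 × 9.8 = 372.4 N down at 1.4 m → arm 1.1 m, τ = 372.4 × 1.1 = 409.6 N·m counterclockwise.
Net moment of existing loads = 221.4 N·m counterclockwise.
The hanging mass weighs 16 × 9.8 = 156.8 N and must supply an equal clockwise moment, so its lever arm about the knife-edge support is 221.4 / 156.8 = 1.41 m.
That puts it at 2.5 + 1.41 = 3.91 m from the left end.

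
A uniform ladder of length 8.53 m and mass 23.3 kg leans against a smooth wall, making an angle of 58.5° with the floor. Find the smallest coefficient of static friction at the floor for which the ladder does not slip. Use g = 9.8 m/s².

Choose the foot of the ladder as the axis so the floor normal and friction both act there and drop out.
Ladder weight 23.3×9.8 = 228.3 N acts at 4.265 m along the ladder; its horizontal arm is 4.265·cos58.5° = 2.228 m → τ = 508.7 N·m clockwise.
Wall normal N acts horizontally at the top; its moment arm is the height L sinθ = 8.53·sin58.5° = 7.273 m, counterclockwise.
Στ = 0 ⇒ N × 7.273 = 508.7 ⇒ N = 69.94 N.
ΣFx = 0 ⇒ f = N_wall = 69.94 N. ΣFy = 0 ⇒ N_floor = 228.3 N.
μ_min = f / N_floor = 69.94 / 228.3 = 0.306.

μ_min ≈ 0.306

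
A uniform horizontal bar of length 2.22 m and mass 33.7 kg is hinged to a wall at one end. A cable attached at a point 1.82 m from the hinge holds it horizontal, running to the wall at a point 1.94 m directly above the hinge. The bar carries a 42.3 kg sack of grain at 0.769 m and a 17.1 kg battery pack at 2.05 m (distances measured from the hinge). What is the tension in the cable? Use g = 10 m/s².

T ≈ 791 N

Sum moments about the hinge (the unknown hinge reaction has zero arm there).
Beam weight: 33.7 × 10 = 337 N down at 1.11 m → arm 1.11 m, τ = 337 × 1.11 = 374.1 N·m clockwise.
Sack of grain: 42.3 × 10 = 423 N down at 0.769 m → arm 0.769 m, τ = 423 × 0.769 = 325.3 N·m clockwise.
Battery pack: 17.1 × 10 = 171 N down at 2.05 m → arm 2.05 m, τ = 171 × 2.05 = 350.5 N·m clockwise.
Total clockwise load moment = 1050 N·m.
The cable tension T acts at 1.82 m; only its component perpendicular to the bar, T sinθ, produces torque. sinθ = h/√(h²+d²) = 1.94/√(1.94²+1.82²) = 0.7293.
Στ = 0 ⇒ T × 1.82 × 0.7293 = 1050 ⇒ T = 1050 / 1.327 = 791 N.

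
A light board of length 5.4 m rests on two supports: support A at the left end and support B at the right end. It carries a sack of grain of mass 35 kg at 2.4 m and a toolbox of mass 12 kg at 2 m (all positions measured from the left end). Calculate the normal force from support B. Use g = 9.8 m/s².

Sum moments about support A (its reaction then has zero moment arm).
Sack of grain: 35 × 9.8 = 343 N down at 2.4 m → arm 2.4 m, τ = 343 × 2.4 = 823.2 N·m clockwise.
Toolbox: 12 × 9.8 = 117.6 N down at 2 m → arm 2 m, τ = 117.6 × 2 = 235.2 N·m clockwise.
Net load moment about support A = 1058 N·m clockwise.
Reaction R at support B is upward at 5.4 m, arm 5.4 m → moment R × 5.4 counterclockwise.
For rotational equilibrium, R × 5.4 = 1058, so R = 196 N.

R_B ≈ 196 N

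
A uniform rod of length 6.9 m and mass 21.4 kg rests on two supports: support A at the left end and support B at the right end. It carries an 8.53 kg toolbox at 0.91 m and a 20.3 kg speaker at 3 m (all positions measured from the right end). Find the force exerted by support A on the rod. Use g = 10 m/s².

R_A ≈ 207 N

Sum moments about support B (its reaction then has zero moment arm).
Beam weight: 21.4 × 10 = 214 N down at 3.45 m → arm 3.45 m, τ = 214 × 3.45 = 738.3 N·m counterclockwise.
Toolbox: 8.53 × 10 = 85.3 N down at 0.91 m → arm 0.91 m, τ = 85.3 × 0.91 = 77.62 N·m counterclockwise.
Speaker: 20.3 × 10 = 203 N down at 3 m → arm 3 m, τ = 203 × 3 = 609 N·m counterclockwise.
Net load moment about support B = 1425 N·m counterclockwise.
Reaction R at support A is upward at 6.9 m, arm 6.9 m → moment R × 6.9 clockwise.
Στ = 0 ⇒ R × 6.9 = 1425 ⇒ R = 207 N.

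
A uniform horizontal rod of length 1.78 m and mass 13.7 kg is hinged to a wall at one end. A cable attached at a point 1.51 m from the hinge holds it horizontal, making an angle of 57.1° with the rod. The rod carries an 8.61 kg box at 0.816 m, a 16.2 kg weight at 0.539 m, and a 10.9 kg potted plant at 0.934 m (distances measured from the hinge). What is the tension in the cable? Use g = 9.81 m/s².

Sum moments about the hinge (the unknown hinge reaction has zero arm there).
Beam weight: 13.7 × 9.81 = 134.4 N down at 0.89 m → arm 0.89 m, τ = 134.4 × 0.89 = 119.6 N·m clockwise.
Box: 8.61 × 9.81 = 84.46 N down at 0.816 m → arm 0.816 m, τ = 84.46 × 0.816 = 68.92 N·m clockwise.
Weight: 16.2 × 9.81 = 158.9 N down at 0.539 m → arm 0.539 m, τ = 158.9 × 0.539 = 85.65 N·m clockwise.
Potted plant: 10.9 × 9.81 = 106.9 N down at 0.934 m → arm 0.934 m, τ = 106.9 × 0.934 = 99.84 N·m clockwise.
Total clockwise load moment = 374 N·m.
The cable tension T acts at 1.51 m; only its component perpendicular to the rod, T sinθ, produces torque. sin 57.1° = 0.8396.
Στ = 0 ⇒ T × 1.51 × 0.8396 = 374 ⇒ T = 374 / 1.268 = 295 N.

T ≈ 295 N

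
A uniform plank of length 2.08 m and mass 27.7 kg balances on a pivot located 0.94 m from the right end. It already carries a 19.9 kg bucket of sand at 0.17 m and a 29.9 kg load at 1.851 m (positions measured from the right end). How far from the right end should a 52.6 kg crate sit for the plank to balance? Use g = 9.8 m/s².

x ≈ 0.661 m from the right end

Take moments about the pivot (at 0.94 m from the right end).
Beam weight: 27.7 × 9.8 = 271.5 N down at 1.04 m → arm 0.1 m, τ = 271.5 × 0.1 = 27.15 N·m counterclockwise.
Bucket of sand: 19.9 × 9.8 = 195 N down at 0.17 m → arm 0.77 m, τ = 195 × 0.77 = 150.2 N·m clockwise.
Load: 29.9 × 9.8 = 293 N down at 1.851 m → arm 0.911 m, τ = 293 × 0.911 = 266.9 N·m counterclockwise.
Net moment of existing loads = 143.8 N·m counterclockwise.
The crate weighs 52.6 × 9.8 = 515.5 N and must supply an equal clockwise moment, so its lever arm about the pivot is 143.8 / 515.5 = 0.279 m.
That puts it at 0.94 − 0.279 = 0.661 m from the right end.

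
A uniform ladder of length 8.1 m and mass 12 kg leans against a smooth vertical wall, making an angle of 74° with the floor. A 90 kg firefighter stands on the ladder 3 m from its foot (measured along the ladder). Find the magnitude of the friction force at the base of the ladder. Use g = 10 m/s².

Sum moments about the foot of the ladder (the floor normal and friction both act there and drop out).
Ladder weight 12×10 = 120 N acts at 4.05 m along the ladder; its horizontal arm is 4.05·cos74° = 1.116 m → τ = 133.9 N·m clockwise.
Firefighter: 90×10 = 900 N at 3 m → arm 0.8269 m → τ = 744.2 N·m clockwise.
Wall normal N acts horizontally at the top; its moment arm is the height L sinθ = 8.1·sin74° = 7.786 m, counterclockwise.
Στ = 0 ⇒ N × 7.786 = 878.1 ⇒ N = 113 N.
ΣFx = 0: friction at the foot balances the wall's push, so f = N_wall = 113 N.

f ≈ 113 N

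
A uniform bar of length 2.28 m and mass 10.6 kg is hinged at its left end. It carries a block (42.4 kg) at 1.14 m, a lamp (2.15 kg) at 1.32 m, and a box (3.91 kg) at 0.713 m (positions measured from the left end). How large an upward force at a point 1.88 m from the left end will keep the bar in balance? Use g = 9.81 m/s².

About the left end:
Beam weight: 10.6 × 9.81 = 104 N down at 1.14 m → arm 1.14 m, τ = 104 × 1.14 = 118.6 N·m clockwise.
Block: 42.4 × 9.81 = 415.9 N down at 1.14 m → arm 1.14 m, τ = 415.9 × 1.14 = 474.1 N·m clockwise.
Lamp: 2.15 × 9.81 = 21.09 N down at 1.32 m → arm 1.32 m, τ = 21.09 × 1.32 = 27.84 N·m clockwise.
Box: 3.91 × 9.81 = 38.36 N down at 0.713 m → arm 0.713 m, τ = 38.36 × 0.713 = 27.35 N·m clockwise.
Net moment of the loads = 647.9 N·m clockwise.
The upward force F acts at a point 1.88 m from the left end, arm 1.88 m, giving F × 1.88 counterclockwise.
Στ = 0 ⇒ F × 1.88 = 647.9 ⇒ F = 647.9 / 1.88 = 345 N.

F ≈ 345 N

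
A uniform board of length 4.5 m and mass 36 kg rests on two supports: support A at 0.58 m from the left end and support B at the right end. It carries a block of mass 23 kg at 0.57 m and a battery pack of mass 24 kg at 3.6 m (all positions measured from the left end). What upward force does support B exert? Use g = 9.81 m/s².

Choose support A as the axis so its reaction then has zero moment arm.
Beam weight: 36 × 9.81 = 353.2 N down at 2.25 m → arm 1.67 m, τ = 353.2 × 1.67 = 589.8 N·m clockwise.
Block: 23 × 9.81 = 225.6 N down at 0.57 m → arm 0.01 m, τ = 225.6 × 0.01 = 2.256 N·m counterclockwise.
Battery pack: 24 × 9.81 = 235.4 N down at 3.6 m → arm 3.02 m, τ = 235.4 × 3.02 = 710.9 N·m clockwise.
Net load moment about support A = 1298 N·m clockwise.
Reaction R at support B is upward at 4.5 m, arm 3.92 m → moment R × 3.92 counterclockwise.
For rotational equilibrium, R × 3.92 = 1298, so R = 331 N.

R_B ≈ 331 N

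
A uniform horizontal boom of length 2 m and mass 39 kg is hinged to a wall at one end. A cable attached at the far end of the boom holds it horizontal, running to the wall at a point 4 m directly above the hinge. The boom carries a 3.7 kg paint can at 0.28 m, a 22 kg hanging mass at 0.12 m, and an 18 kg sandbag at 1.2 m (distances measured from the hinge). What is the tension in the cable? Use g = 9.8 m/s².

Sum moments about the hinge (the unknown hinge reaction has zero arm there).
Beam weight: 39 × 9.8 = 382.2 N down at 1 m → arm 1 m, τ = 382.2 × 1 = 382.2 N·m clockwise.
Paint can: 3.7 × 9.8 = 36.26 N down at 0.28 m → arm 0.28 m, τ = 36.26 × 0.28 = 10.15 N·m clockwise.
Hanging mass: 22 × 9.8 = 215.6 N down at 0.12 m → arm 0.12 m, τ = 215.6 × 0.12 = 25.87 N·m clockwise.
Sandbag: 18 × 9.8 = 176.4 N down at 1.2 m → arm 1.2 m, τ = 176.4 × 1.2 = 211.7 N·m clockwise.
Total clockwise load moment = 629.9 N·m.
The cable tension T acts at 2 m; only its component perpendicular to the boom, T sinθ, produces torque. sinθ = h/√(h²+d²) = 4/√(4²+2²) = 0.8944.
Setting net torque to zero: T × 2 × 0.8944 = 629.9 → T = 629.9 / 1.789 = 352 N.

T ≈ 352 N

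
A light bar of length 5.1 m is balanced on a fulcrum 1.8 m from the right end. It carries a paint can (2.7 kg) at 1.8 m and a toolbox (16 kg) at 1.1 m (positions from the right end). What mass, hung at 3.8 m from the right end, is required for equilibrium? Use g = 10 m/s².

Take moments about the fulcrum (at 1.8 m from the right end).
Paint can: acts at the fulcrum, moment arm 0 → no torque.
Toolbox: 16 × 10 = 160 N down at 1.1 m → arm 0.7 m, τ = 160 × 0.7 = 112 N·m clockwise.
Net moment of known loads = 112 N·m clockwise.
An unknown mass m at 3.8 m has arm 2 m; its moment is m·g·2 counterclockwise.
Balancing moments: m × 10 × 2 = 112, giving m = 112 / (10 × 2) = 5.6 kg.

m ≈ 5.6 kg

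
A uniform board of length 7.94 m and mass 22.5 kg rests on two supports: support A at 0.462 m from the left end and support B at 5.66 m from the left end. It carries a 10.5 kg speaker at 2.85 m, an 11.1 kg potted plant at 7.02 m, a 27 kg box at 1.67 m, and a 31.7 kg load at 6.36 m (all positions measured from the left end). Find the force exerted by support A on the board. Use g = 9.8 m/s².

R_A ≈ 260 N

Take moments about support B.
Beam weight: 22.5 × 9.8 = 220.5 N down at 3.97 m → arm 1.69 m, τ = 220.5 × 1.69 = 372.6 N·m counterclockwise.
Speaker: 10.5 × 9.8 = 102.9 N down at 2.85 m → arm 2.81 m, τ = 102.9 × 2.81 = 289.1 N·m counterclockwise.
Potted plant: 11.1 × 9.8 = 108.8 N down at 7.02 m → arm 1.36 m, τ = 108.8 × 1.36 = 148 N·m clockwise.
Box: 27 × 9.8 = 264.6 N down at 1.67 m → arm 3.99 m, τ = 264.6 × 3.99 = 1056 N·m counterclockwise.
Load: 31.7 × 9.8 = 310.7 N down at 6.36 m → arm 0.7 m, τ = 310.7 × 0.7 = 217.5 N·m clockwise.
Net load moment about support B = 1352 N·m counterclockwise.
Reaction R at support A is upward at 0.462 m, arm 5.198 m → moment R × 5.198 clockwise.
For rotational equilibrium, R × 5.198 = 1352, so R = 260 N.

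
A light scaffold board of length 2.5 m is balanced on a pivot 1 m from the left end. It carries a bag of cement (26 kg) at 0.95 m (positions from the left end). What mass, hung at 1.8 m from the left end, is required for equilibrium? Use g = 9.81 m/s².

m ≈ 1.63 kg

About the pivot (at 1 m from the left end):
Bag of cement: 26 × 9.81 = 255.1 N down at 0.95 m → arm 0.05 m, τ = 255.1 × 0.05 = 12.76 N·m counterclockwise.
Net moment of known loads = 12.76 N·m counterclockwise.
An unknown mass m at 1.8 m has arm 0.8 m; its moment is m·g·0.8 clockwise.
Στ = 0 ⇒ m × 9.81 × 0.8 = 12.76 ⇒ m = 12.76 / (9.81 × 0.8) = 1.63 kg.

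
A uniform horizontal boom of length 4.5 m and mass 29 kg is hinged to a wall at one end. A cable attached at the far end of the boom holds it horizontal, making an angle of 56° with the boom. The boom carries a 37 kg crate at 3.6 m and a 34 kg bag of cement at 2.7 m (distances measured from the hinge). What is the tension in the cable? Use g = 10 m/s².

T ≈ 778 N

Take moments about the hinge.
Beam weight: 29 × 10 = 290 N down at 2.25 m → arm 2.25 m, τ = 290 × 2.25 = 652.5 N·m clockwise.
Crate: 37 × 10 = 370 N down at 3.6 m → arm 3.6 m, τ = 370 × 3.6 = 1332 N·m clockwise.
Bag of cement: 34 × 10 = 340 N down at 2.7 m → arm 2.7 m, τ = 340 × 2.7 = 918 N·m clockwise.
Total clockwise load moment = 2902 N·m.
The cable tension T acts at 4.5 m; only its component perpendicular to the boom, T sinθ, produces torque. sin 56° = 0.829.
For rotational equilibrium, T × 4.5 × 0.829 = 2902, so T = 2902 / 3.73 = 778 N.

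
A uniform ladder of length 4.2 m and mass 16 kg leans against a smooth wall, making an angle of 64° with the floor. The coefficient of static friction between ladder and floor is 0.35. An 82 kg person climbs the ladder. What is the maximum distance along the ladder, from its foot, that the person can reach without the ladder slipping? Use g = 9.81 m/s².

d ≈ 3.19 m

About the foot of the ladder:
Ladder weight 16×9.81 = 157 N acts at 2.1 m along the ladder; its horizontal arm is 2.1·cos64° = 0.9206 m → τ = 144.5 N·m clockwise.
Person weight 82×9.81 = 804.4 N at distance d → arm d·cos64° → τ = 804.4·d·0.4384 clockwise.
Wall normal N at the top has arm L sinθ = 3.775 m counterclockwise, so Στ = 0 gives N·3.775 = 144.5 + 352.6·d.
ΣFy = 0 ⇒ N_floor = 961.4 N, so the maximum friction is μ_s·N_floor = 0.35×961.4 = 336.5 N. ΣFx = 0 ⇒ N_wall = f, so at the slipping point N = 336.5 N.
Substituting: 336.5×3.775 = 144.5 + 352.6·d ⇒ d = (1270 − 144.5) / 352.6 = 3.19 m.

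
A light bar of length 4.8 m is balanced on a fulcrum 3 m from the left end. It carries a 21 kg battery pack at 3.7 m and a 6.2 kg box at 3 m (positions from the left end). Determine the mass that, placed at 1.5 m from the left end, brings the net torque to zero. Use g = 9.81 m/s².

Taking torques about the fulcrum (at 3 m from the left end):
Battery pack: 21 × 9.81 = 206 N down at 3.7 m → arm 0.7 m, τ = 206 × 0.7 = 144.2 N·m clockwise.
Box: acts at the fulcrum, moment arm 0 → no torque.
Net moment of known loads = 144.2 N·m clockwise.
An unknown mass m at 1.5 m has arm 1.5 m; its moment is m·g·1.5 counterclockwise.
Balancing moments: m × 9.81 × 1.5 = 144.2, giving m = 144.2 / (9.81 × 1.5) = 9.8 kg.

m ≈ 9.8 kg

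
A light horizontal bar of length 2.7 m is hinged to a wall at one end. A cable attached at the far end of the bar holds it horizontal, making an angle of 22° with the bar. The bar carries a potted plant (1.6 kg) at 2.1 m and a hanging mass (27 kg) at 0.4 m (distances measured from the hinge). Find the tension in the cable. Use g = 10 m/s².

T ≈ 140 N

About the hinge:
Potted plant: 1.6 × 10 = 16 N down at 2.1 m → arm 2.1 m, τ = 16 × 2.1 = 33.6 N·m clockwise.
Hanging mass: 27 × 10 = 270 N down at 0.4 m → arm 0.4 m, τ = 270 × 0.4 = 108 N·m clockwise.
Total clockwise load moment = 141.6 N·m.
The cable tension T acts at 2.7 m; only its component perpendicular to the bar, T sinθ, produces torque. sin 22° = 0.3746.
Balancing moments: T × 2.7 × 0.3746 = 141.6, giving T = 141.6 / 1.011 = 140 N.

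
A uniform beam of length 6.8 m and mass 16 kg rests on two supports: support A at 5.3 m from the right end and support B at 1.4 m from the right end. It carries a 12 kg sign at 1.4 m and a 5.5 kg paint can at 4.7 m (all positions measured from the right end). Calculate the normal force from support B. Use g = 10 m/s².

R_B ≈ 206 N

About support A:
Beam weight: 16 × 10 = 160 N down at 3.4 m → arm 1.9 m, τ = 160 × 1.9 = 304 N·m clockwise.
Sign: 12 × 10 = 120 N down at 1.4 m → arm 3.9 m, τ = 120 × 3.9 = 468 N·m clockwise.
Paint can: 5.5 × 10 = 55 N down at 4.7 m → arm 0.6 m, τ = 55 × 0.6 = 33 N·m clockwise.
Net load moment about support A = 805 N·m clockwise.
Reaction R at support B is upward at 1.4 m, arm 3.9 m → moment R × 3.9 counterclockwise.
Setting net torque to zero: R × 3.9 = 805 → R = 206 N.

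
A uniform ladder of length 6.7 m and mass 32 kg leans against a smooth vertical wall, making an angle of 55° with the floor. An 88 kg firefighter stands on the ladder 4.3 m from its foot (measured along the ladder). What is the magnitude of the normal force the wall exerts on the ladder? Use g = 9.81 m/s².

N_wall ≈ 498 N

Taking torques about the foot of the ladder:
Ladder weight 32×9.81 = 313.9 N acts at 3.35 m along the ladder; its horizontal arm is 3.35·cos55° = 1.921 m → τ = 603 N·m clockwise.
Firefighter: 88×9.81 = 863.3 N at 4.3 m → arm 2.466 m → τ = 2129 N·m clockwise.
Wall normal N acts horizontally at the top; its moment arm is the height L sinθ = 6.7·sin55° = 5.488 m, counterclockwise.
Στ = 0 ⇒ N × 5.488 = 2732 ⇒ N = 498 N.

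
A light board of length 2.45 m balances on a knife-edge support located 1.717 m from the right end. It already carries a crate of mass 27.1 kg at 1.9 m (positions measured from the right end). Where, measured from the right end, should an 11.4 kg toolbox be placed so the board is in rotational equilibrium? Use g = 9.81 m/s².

About the knife-edge support (at 1.717 m from the right end):
Crate: 27.1 × 9.81 = 265.9 N down at 1.9 m → arm 0.183 m, τ = 265.9 × 0.183 = 48.66 N·m counterclockwise.
Net moment of existing loads = 48.66 N·m counterclockwise.
The toolbox weighs 11.4 × 9.81 = 111.8 N and must supply an equal clockwise moment, so its lever arm about the knife-edge support is 48.66 / 111.8 = 0.435 m.
That puts it at 1.717 − 0.435 = 1.28 m from the right end.

x ≈ 1.28 m from the right end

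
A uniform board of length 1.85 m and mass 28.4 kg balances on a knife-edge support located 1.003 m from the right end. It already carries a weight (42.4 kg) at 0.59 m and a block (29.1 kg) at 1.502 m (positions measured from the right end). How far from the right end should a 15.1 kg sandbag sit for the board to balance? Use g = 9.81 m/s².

Sum moments about the knife-edge support (at 1.003 m from the right end) (the support reaction has zero arm there).
Beam weight: 28.4 × 9.81 = 278.6 N down at 0.925 m → arm 0.078 m, τ = 278.6 × 0.078 = 21.73 N·m clockwise.
Weight: 42.4 × 9.81 = 415.9 N down at 0.59 m → arm 0.413 m, τ = 415.9 × 0.413 = 171.8 N·m clockwise.
Block: 29.1 × 9.81 = 285.5 N down at 1.502 m → arm 0.499 m, τ = 285.5 × 0.499 = 142.5 N·m counterclockwise.
Net moment of existing loads = 51.03 N·m clockwise.
The sandbag weighs 15.1 × 9.81 = 148.1 N and must supply an equal counterclockwise moment, so its lever arm about the knife-edge support is 51.03 / 148.1 = 0.345 m.
That puts it at 1.003 + 0.345 = 1.35 m from the right end.

x ≈ 1.35 m from the right end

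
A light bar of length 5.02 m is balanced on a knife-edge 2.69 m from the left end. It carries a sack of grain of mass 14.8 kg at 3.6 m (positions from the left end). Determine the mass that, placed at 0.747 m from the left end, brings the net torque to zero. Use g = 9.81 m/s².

m ≈ 6.93 kg

About the knife-edge (at 2.69 m from the left end):
Sack of grain: 14.8 × 9.81 = 145.2 N down at 3.6 m → arm 0.91 m, τ = 145.2 × 0.91 = 132.1 N·m clockwise.
Net moment of known loads = 132.1 N·m clockwise.
An unknown mass m at 0.747 m has arm 1.943 m; its moment is m·g·1.943 counterclockwise.
Setting net torque to zero: m × 9.81 × 1.943 = 132.1 → m = 132.1 / (9.81 × 1.943) = 6.93 kg.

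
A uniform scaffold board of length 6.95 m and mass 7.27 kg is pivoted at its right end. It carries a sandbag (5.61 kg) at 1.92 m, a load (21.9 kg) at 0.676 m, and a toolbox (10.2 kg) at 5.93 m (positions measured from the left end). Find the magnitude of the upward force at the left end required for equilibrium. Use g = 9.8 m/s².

F ≈ 284 N

Choose the right end as the axis so the unknown pivot reaction has zero arm there.
Beam weight: 7.27 × 9.8 = 71.25 N down at 3.475 m → arm 3.475 m, τ = 71.25 × 3.475 = 247.6 N·m counterclockwise.
Sandbag: 5.61 × 9.8 = 54.98 N down at 1.92 m → arm 5.03 m, τ = 54.98 × 5.03 = 276.5 N·m counterclockwise.
Load: 21.9 × 9.8 = 214.6 N down at 0.676 m → arm 6.274 m, τ = 214.6 × 6.274 = 1346 N·m counterclockwise.
Toolbox: 10.2 × 9.8 = 99.96 N down at 5.93 m → arm 1.02 m, τ = 99.96 × 1.02 = 102 N·m counterclockwise.
Net moment of the loads = 1972 N·m counterclockwise.
The upward force F acts at the left end, arm 6.95 m, giving F × 6.95 clockwise.
Setting net torque to zero: F × 6.95 = 1972 → F = 1972 / 6.95 = 284 N.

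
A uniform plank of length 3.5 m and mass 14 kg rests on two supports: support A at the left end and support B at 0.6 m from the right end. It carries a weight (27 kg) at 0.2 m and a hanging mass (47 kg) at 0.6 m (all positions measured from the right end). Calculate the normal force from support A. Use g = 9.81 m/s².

R_A ≈ 17.9 N

Taking torques about support B:
Beam weight: 14 × 9.81 = 137.3 N down at 1.75 m → arm 1.15 m, τ = 137.3 × 1.15 = 157.9 N·m counterclockwise.
Weight: 27 × 9.81 = 264.9 N down at 0.2 m → arm 0.4 m, τ = 264.9 × 0.4 = 106 N·m clockwise.
Hanging mass: acts at the support B, moment arm 0 → no torque.
Net load moment about support B = 51.9 N·m counterclockwise.
Reaction R at support A is upward at 3.5 m, arm 2.9 m → moment R × 2.9 clockwise.
Balancing moments: R × 2.9 = 51.9, giving R = 17.9 N.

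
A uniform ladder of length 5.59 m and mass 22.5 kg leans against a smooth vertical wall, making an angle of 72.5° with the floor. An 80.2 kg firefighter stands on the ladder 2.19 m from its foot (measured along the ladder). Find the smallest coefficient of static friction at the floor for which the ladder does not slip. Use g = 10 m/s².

Choose the foot of the ladder as the axis so the floor normal and friction both act there and drop out.
Ladder weight 22.5×10 = 225 N acts at 2.795 m along the ladder; its horizontal arm is 2.795·cos72.5° = 0.8405 m → τ = 189.1 N·m clockwise.
Firefighter: 80.2×10 = 802 N at 2.19 m → arm 0.6585 m → τ = 528.1 N·m clockwise.
Wall normal N acts horizontally at the top; its moment arm is the height L sinθ = 5.59·sin72.5° = 5.331 m, counterclockwise.
Setting net torque to zero: N × 5.331 = 717.2 → N = 134.5 N.
ΣFx = 0 ⇒ f = N_wall = 134.5 N. ΣFy = 0 ⇒ N_floor = 1027 N.
μ_min = f / N_floor = 134.5 / 1027 = 0.131.

μ_min ≈ 0.131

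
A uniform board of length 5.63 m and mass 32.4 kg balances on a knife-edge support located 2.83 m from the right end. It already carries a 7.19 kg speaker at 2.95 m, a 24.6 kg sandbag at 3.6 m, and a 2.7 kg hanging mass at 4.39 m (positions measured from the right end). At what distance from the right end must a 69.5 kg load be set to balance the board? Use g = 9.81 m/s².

x ≈ 2.49 m from the right end

Sum moments about the knife-edge support (at 2.83 m from the right end) (the support reaction has zero arm there).
Beam weight: 32.4 × 9.81 = 317.8 N down at 2.815 m → arm 0.015 m, τ = 317.8 × 0.015 = 4.767 N·m clockwise.
Speaker: 7.19 × 9.81 = 70.53 N down at 2.95 m → arm 0.12 m, τ = 70.53 × 0.12 = 8.464 N·m counterclockwise.
Sandbag: 24.6 × 9.81 = 241.3 N down at 3.6 m → arm 0.77 m, τ = 241.3 × 0.77 = 185.8 N·m counterclockwise.
Hanging mass: 2.7 × 9.81 = 26.49 N down at 4.39 m → arm 1.56 m, τ = 26.49 × 1.56 = 41.32 N·m counterclockwise.
Net moment of existing loads = 230.8 N·m counterclockwise.
The load weighs 69.5 × 9.81 = 681.8 N and must supply an equal clockwise moment, so its lever arm about the knife-edge support is 230.8 / 681.8 = 0.339 m.
That puts it at 2.83 − 0.339 = 2.49 m from the right end.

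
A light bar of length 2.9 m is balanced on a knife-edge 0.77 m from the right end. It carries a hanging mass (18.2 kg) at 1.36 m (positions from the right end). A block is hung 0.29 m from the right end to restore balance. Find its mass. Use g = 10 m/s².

m ≈ 22.4 kg

Take moments about the knife-edge (at 0.77 m from the right end).
Hanging mass: 18.2 × 10 = 182 N down at 1.36 m → arm 0.59 m, τ = 182 × 0.59 = 107.4 N·m counterclockwise.
Net moment of known loads = 107.4 N·m counterclockwise.
An unknown mass m at 0.29 m has arm 0.48 m; its moment is m·g·0.48 clockwise.
Balancing moments: m × 10 × 0.48 = 107.4, giving m = 107.4 / (10 × 0.48) = 22.4 kg.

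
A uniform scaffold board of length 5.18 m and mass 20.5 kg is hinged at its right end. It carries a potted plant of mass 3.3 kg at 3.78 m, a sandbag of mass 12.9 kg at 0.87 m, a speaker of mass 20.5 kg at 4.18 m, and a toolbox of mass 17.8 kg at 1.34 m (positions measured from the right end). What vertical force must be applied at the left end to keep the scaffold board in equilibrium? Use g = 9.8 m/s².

F ≈ 353 N

Taking torques about the right end:
Beam weight: 20.5 × 9.8 = 200.9 N down at 2.59 m → arm 2.59 m, τ = 200.9 × 2.59 = 520.3 N·m counterclockwise.
Potted plant: 3.3 × 9.8 = 32.34 N down at 3.78 m → arm 3.78 m, τ = 32.34 × 3.78 = 122.2 N·m counterclockwise.
Sandbag: 12.9 × 9.8 = 126.4 N down at 0.87 m → arm 0.87 m, τ = 126.4 × 0.87 = 110 N·m counterclockwise.
Speaker: 20.5 × 9.8 = 200.9 N down at 4.18 m → arm 4.18 m, τ = 200.9 × 4.18 = 839.8 N·m counterclockwise.
Toolbox: 17.8 × 9.8 = 174.4 N down at 1.34 m → arm 1.34 m, τ = 174.4 × 1.34 = 233.7 N·m counterclockwise.
Net moment of the loads = 1826 N·m counterclockwise.
The upward force F acts at the left end, arm 5.18 m, giving F × 5.18 clockwise.
Balancing moments: F × 5.18 = 1826, giving F = 1826 / 5.18 = 353 N.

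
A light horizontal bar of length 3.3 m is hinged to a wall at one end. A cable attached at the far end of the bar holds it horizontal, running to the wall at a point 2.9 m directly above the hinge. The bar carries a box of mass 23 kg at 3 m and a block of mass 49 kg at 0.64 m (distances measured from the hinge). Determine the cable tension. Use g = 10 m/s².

About the hinge:
Box: 23 × 10 = 230 N down at 3 m → arm 3 m, τ = 230 × 3 = 690 N·m clockwise.
Block: 49 × 10 = 490 N down at 0.64 m → arm 0.64 m, τ = 490 × 0.64 = 313.6 N·m clockwise.
Total clockwise load moment = 1004 N·m.
The cable tension T acts at 3.3 m; only its component perpendicular to the bar, T sinθ, produces torque. sinθ = h/√(h²+d²) = 2.9/√(2.9²+3.3²) = 0.6601.
Balancing moments: T × 3.3 × 0.6601 = 1004, giving T = 1004 / 2.178 = 461 N.

T ≈ 461 N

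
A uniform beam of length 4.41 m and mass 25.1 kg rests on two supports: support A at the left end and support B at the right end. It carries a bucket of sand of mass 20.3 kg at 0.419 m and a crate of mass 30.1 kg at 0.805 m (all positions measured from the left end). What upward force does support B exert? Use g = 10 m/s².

R_B ≈ 200 N

Choose support A as the axis so its reaction then has zero moment arm.
Beam weight: 25.1 × 10 = 251 N down at 2.205 m → arm 2.205 m, τ = 251 × 2.205 = 553.5 N·m clockwise.
Bucket of sand: 20.3 × 10 = 203 N down at 0.419 m → arm 0.419 m, τ = 203 × 0.419 = 85.06 N·m clockwise.
Crate: 30.1 × 10 = 301 N down at 0.805 m → arm 0.805 m, τ = 301 × 0.805 = 242.3 N·m clockwise.
Net load moment about support A = 880.9 N·m clockwise.
Reaction R at support B is upward at 4.41 m, arm 4.41 m → moment R × 4.41 counterclockwise.
Balancing moments: R × 4.41 = 880.9, giving R = 200 N.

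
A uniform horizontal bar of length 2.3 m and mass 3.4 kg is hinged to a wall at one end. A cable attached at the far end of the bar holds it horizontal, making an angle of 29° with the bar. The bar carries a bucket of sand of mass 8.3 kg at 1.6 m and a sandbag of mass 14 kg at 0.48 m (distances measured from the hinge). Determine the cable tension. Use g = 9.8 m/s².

T ≈ 210 N

Sum moments about the hinge (the unknown hinge reaction has zero arm there).
Beam weight: 3.4 × 9.8 = 33.32 N down at 1.15 m → arm 1.15 m, τ = 33.32 × 1.15 = 38.32 N·m clockwise.
Bucket of sand: 8.3 × 9.8 = 81.34 N down at 1.6 m → arm 1.6 m, τ = 81.34 × 1.6 = 130.1 N·m clockwise.
Sandbag: 14 × 9.8 = 137.2 N down at 0.48 m → arm 0.48 m, τ = 137.2 × 0.48 = 65.86 N·m clockwise.
Total clockwise load moment = 234.3 N·m.
The cable tension T acts at 2.3 m; only its component perpendicular to the bar, T sinθ, produces torque. sin 29° = 0.4848.
For rotational equilibrium, T × 2.3 × 0.4848 = 234.3, so T = 234.3 / 1.115 = 210 N.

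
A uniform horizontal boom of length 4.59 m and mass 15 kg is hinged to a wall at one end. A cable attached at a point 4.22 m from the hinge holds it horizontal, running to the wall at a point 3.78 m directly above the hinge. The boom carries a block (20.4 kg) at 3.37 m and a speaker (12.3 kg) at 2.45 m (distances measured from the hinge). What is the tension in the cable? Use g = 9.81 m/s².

T ≈ 464 N

Sum moments about the hinge (the unknown hinge reaction has zero arm there).
Beam weight: 15 × 9.81 = 147.2 N down at 2.295 m → arm 2.295 m, τ = 147.2 × 2.295 = 337.8 N·m clockwise.
Block: 20.4 × 9.81 = 200.1 N down at 3.37 m → arm 3.37 m, τ = 200.1 × 3.37 = 674.3 N·m clockwise.
Speaker: 12.3 × 9.81 = 120.7 N down at 2.45 m → arm 2.45 m, τ = 120.7 × 2.45 = 295.7 N·m clockwise.
Total clockwise load moment = 1308 N·m.
The cable tension T acts at 4.22 m; only its component perpendicular to the boom, T sinθ, produces torque. sinθ = h/√(h²+d²) = 3.78/√(3.78²+4.22²) = 0.6672.
Balancing moments: T × 4.22 × 0.6672 = 1308, giving T = 1308 / 2.816 = 464 N.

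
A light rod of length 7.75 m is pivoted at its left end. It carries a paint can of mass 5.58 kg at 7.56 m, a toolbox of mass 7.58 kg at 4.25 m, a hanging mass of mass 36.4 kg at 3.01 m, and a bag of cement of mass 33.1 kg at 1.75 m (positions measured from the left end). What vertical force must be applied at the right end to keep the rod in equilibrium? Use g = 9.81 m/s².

Sum moments about the left end (the unknown pivot reaction has zero arm there).
Paint can: 5.58 × 9.81 = 54.74 N down at 7.56 m → arm 7.56 m, τ = 54.74 × 7.56 = 413.8 N·m clockwise.
Toolbox: 7.58 × 9.81 = 74.36 N down at 4.25 m → arm 4.25 m, τ = 74.36 × 4.25 = 316 N·m clockwise.
Hanging mass: 36.4 × 9.81 = 357.1 N down at 3.01 m → arm 3.01 m, τ = 357.1 × 3.01 = 1075 N·m clockwise.
Bag of cement: 33.1 × 9.81 = 324.7 N down at 1.75 m → arm 1.75 m, τ = 324.7 × 1.75 = 568.2 N·m clockwise.
Net moment of the loads = 2373 N·m clockwise.
The upward force F acts at the right end, arm 7.75 m, giving F × 7.75 counterclockwise.
Setting net torque to zero: F × 7.75 = 2373 → F = 2373 / 7.75 = 306 N.

F ≈ 306 N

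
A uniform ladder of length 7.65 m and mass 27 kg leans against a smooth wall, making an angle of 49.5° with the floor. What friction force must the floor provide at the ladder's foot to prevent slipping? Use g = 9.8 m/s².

f ≈ 113 N

Choose the foot of the ladder as the axis so the floor normal and friction both act there and drop out.
Ladder weight 27×9.8 = 264.6 N acts at 3.825 m along the ladder; its horizontal arm is 3.825·cos49.5° = 2.484 m → τ = 657.3 N·m clockwise.
Wall normal N acts horizontally at the top; its moment arm is the height L sinθ = 7.65·sin49.5° = 5.817 m, counterclockwise.
Στ = 0 ⇒ N × 5.817 = 657.3 ⇒ N = 113 N.
ΣFx = 0: friction at the foot balances the wall's push, so f = N_wall = 113 N.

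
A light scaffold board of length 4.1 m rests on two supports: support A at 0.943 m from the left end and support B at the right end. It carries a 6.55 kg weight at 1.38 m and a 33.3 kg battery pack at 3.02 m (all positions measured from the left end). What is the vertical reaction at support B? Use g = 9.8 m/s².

About support A:
Weight: 6.55 × 9.8 = 64.19 N down at 1.38 m → arm 0.437 m, τ = 64.19 × 0.437 = 28.05 N·m clockwise.
Battery pack: 33.3 × 9.8 = 326.3 N down at 3.02 m → arm 2.077 m, τ = 326.3 × 2.077 = 677.7 N·m clockwise.
Net load moment about support A = 705.8 N·m clockwise.
Reaction R at support B is upward at 4.1 m, arm 3.157 m → moment R × 3.157 counterclockwise.
For rotational equilibrium, R × 3.157 = 705.8, so R = 224 N.

R_B ≈ 224 N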